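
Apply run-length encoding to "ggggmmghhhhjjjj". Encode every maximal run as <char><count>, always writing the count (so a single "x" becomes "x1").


String: "ggggmmghhhhjjjj"
Scanning for consecutive runs:
  'g' x 4
  'm' x 2
  'g' x 1
  'h' x 4
  'j' x 4
RLE = "g4m2g1h4j4"


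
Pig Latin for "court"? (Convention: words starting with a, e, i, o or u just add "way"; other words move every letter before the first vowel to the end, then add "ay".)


Word: "court"
Starts with consonant(s) → move to end, add 'ay'
Consonant cluster: "c"
Pig Latin = "ourtcay"


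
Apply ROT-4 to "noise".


Word: "noise"
Shift: 4
Each letter → (letter + shift) mod 26:
  'n' (13) + 4 = 17 → 'r'
  'o' (14) + 4 = 18 → 's'
  'i' (8) + 4 = 12 → 'm'
  's' (18) + 4 = 22 → 'w'
  'e' (4) + 4 = 8 → 'i'
Result = "rsmwi"


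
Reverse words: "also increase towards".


Original: "also increase towards"
Words (1..n): also | increase | towards
Reversed (n..1): towards | increase | also
Result = "towards increase also"


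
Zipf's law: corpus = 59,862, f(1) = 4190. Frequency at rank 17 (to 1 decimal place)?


Zipf's law: f(r) = f(1) / r
f(1) = 4190
f(17) = 4190 / 17
= 246.5 occurrences


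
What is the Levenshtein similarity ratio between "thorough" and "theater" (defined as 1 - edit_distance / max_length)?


Word 1: "thorough" (length 8)
Word 2: "theater" (length 7)
One optimal edit sequence:
  1. keep 't'
  2. keep 'h'
  3. delete 'o'  (+1)
  4. substitute 'r' -> 'e'  (+1)
  5. substitute 'o' -> 'a'  (+1)
  6. substitute 'u' -> 't'  (+1)
  7. substitute 'g' -> 'e'  (+1)
  8. substitute 'h' -> 'r'  (+1)
Edit distance = 6
Max length = max(8, 7) = 8
Similarity = 1 - 6/8
= 0.2500


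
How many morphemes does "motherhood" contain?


Word: "motherhood"
Morphemes: mother + -hood
Each morpheme carries meaning
= 2 morphemes


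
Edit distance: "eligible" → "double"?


Word 1: "eligible" (length 8)
Word 2: "double" (length 6)
One optimal edit sequence (insert/delete/substitute each cost 1):
  1. delete 'e'  (+1)
  2. delete 'l'  (+1)
  3. substitute 'i' -> 'd'  (+1)
  4. substitute 'g' -> 'o'  (+1)
  5. substitute 'i' -> 'u'  (+1)
  6. keep 'b'
  7. keep 'l'
  8. keep 'e'
Total edit operations: 5
Edit distance = 5


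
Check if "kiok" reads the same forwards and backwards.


Word: "kiok"
Reversed: "koik"
Forward == Backward? kiok != koik
Palindrome = No


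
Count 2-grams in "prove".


Word: "prove" (length 5)
Number of 2-grams = length - 2 + 1 = 5 - 2 + 1
= 4


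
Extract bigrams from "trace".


Word: "trace" (length 5)
Number of bigrams = 5 - 2 + 1 = 4
  Position 0: "tr"
  Position 1: "ra"
  Position 2: "ac"
  Position 3: "ce"
Bigrams = "tr", "ra", "ac", "ce"


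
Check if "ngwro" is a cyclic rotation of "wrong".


Word: "wrong", Candidate: "ngwro"
Method: check if candidate is substring of word+word
"wrongwrong" contains "ngwro"? Yes
Is rotation = Yes


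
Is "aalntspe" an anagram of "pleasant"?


Word 1: "pleasant" → sorted: aaelnpst
Word 2: "aalntspe" → sorted: aaelnpst
Same letters? aaelnpst == aaelnpst
Anagram = Yes


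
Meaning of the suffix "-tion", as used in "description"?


Suffix: -tion
Example: description (describe + -tion, with a spelling change)
Meaning = act or process


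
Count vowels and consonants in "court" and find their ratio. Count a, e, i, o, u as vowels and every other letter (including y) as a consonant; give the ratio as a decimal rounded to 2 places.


Word: "court"
Vowels (a,e,i,o,u): 2
Consonants: 3
Ratio = 2/3
= 0.67


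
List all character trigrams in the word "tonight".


Word: "tonight" (length 7)
Number of trigrams = 7 - 3 + 1 = 5
  Position 0: "ton"
  Position 1: "oni"
  Position 2: "nig"
  Position 3: "igh"
  Position 4: "ght"
Trigrams = "ton", "oni", "nig", "igh", "ght"


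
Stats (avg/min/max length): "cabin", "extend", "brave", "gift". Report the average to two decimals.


Lengths: "cabin"=5, "extend"=6, "brave"=5, "gift"=4
Sum = 20, Count = 4
Average = 20/4 = 5.00
= avg=5.00, min=4, max=6


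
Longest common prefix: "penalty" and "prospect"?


Word 1: "penalty"
Word 2: "prospect"
Comparing from start:
  Pos 0: 'p' == 'p'
  Pos 1: 'e' != 'r' (stop)
LCP = "p" (length 1)


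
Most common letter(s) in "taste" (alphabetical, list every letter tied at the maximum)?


Word: "taste"
Letter counts:
  'a': 1
  'e': 1
  's': 1
  't': 2
Maximum count = 2
Most frequent = 't' (2 times each)


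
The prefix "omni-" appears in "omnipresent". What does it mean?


Prefix: omni-
Example: omnipresent (omni- + present)
Meaning = all


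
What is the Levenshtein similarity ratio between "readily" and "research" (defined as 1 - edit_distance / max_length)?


Word 1: "readily" (length 7)
Word 2: "research" (length 8)
One optimal edit sequence:
  1. keep 'r'
  2. keep 'e'
  3. insert 's'  (+1)
  4. substitute 'a' -> 'e'  (+1)
  5. substitute 'd' -> 'a'  (+1)
  6. substitute 'i' -> 'r'  (+1)
  7. substitute 'l' -> 'c'  (+1)
  8. substitute 'y' -> 'h'  (+1)
Edit distance = 6
Max length = max(7, 8) = 8
Similarity = 1 - 6/8
= 0.2500


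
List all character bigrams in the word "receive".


Word: "receive" (length 7)
Number of bigrams = 7 - 2 + 1 = 6
  Position 0: "re"
  Position 1: "ec"
  Position 2: "ce"
  Position 3: "ei"
  Position 4: "iv"
  Position 5: "ve"
Bigrams = "re", "ec", "ce", "ei", "iv", "ve"


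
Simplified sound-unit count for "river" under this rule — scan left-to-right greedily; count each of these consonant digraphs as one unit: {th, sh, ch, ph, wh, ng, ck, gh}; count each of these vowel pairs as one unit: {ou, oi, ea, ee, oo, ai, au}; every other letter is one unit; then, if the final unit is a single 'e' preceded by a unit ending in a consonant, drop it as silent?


Word: "river" (5 letters)
Left-to-right scan:
  (1) 'r' (letter)
  (2) 'i' (letter)
  (3) 'v' (letter)
  (4) 'e' (letter)
  (5) 'r' (letter)
Units from scan: 5
Sound units = 5 units


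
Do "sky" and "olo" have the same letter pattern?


Pattern of "sky": [0, 1, 2]
Pattern of "olo": [0, 1, 0]
Patterns do not match
Same pattern = No


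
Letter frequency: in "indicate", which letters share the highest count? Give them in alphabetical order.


Word: "indicate"
Letter counts:
  'a': 1
  'c': 1
  'd': 1
  'e': 1
  'i': 2
  'n': 1
  't': 1
Maximum count = 2
Most frequent = 'i' (2 times each)


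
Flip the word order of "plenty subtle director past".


Original: "plenty subtle director past"
Words (1..n): plenty | subtle | director | past
Reversed (n..1): past | director | subtle | plenty
Result = "past director subtle plenty"


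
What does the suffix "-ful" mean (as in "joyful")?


Suffix: -ful
Example: joyful (joy + -ful)
Meaning = full of


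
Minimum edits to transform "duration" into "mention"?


Word 1: "duration" (length 8)
Word 2: "mention" (length 7)
One optimal edit sequence (insert/delete/substitute each cost 1):
  1. delete 'd'  (+1)
  2. substitute 'u' -> 'm'  (+1)
  3. substitute 'r' -> 'e'  (+1)
  4. substitute 'a' -> 'n'  (+1)
  5. keep 't'
  6. keep 'i'
  7. keep 'o'
  8. keep 'n'
Total edit operations: 4
Edit distance = 4


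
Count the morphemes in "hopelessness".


Word: "hopelessness"
Morphemes: hope + -less + -ness
Each morpheme carries meaning
= 3 morphemes


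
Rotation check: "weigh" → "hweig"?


Word: "weigh", Candidate: "hweig"
Method: check if candidate is substring of word+word
"weighweigh" contains "hweig"? Yes
Is rotation = Yes


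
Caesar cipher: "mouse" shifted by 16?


Word: "mouse"
Shift: 16
Each letter → (letter + shift) mod 26:
  'm' (12) + 16 = 2 → 'c'
  'o' (14) + 16 = 4 → 'e'
  'u' (20) + 16 = 10 → 'k'
  's' (18) + 16 = 8 → 'i'
  'e' (4) + 16 = 20 → 'u'
Result = "cekiu"


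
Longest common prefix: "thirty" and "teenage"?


Word 1: "thirty"
Word 2: "teenage"
Comparing from start:
  Pos 0: 't' == 't'
  Pos 1: 'h' != 'e' (stop)
LCP = "t" (length 1)


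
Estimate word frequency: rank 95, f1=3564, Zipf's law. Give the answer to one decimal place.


Zipf's law: f(r) = f(1) / r
f(1) = 3564
f(95) = 3564 / 95
= 37.5 occurrences


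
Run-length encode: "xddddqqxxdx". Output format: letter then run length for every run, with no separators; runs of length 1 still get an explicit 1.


String: "xddddqqxxdx"
Scanning for consecutive runs:
  'x' x 1
  'd' x 4
  'q' x 2
  'x' x 2
  'd' x 1
  'x' x 1
RLE = "x1d4q2x2d1x1"


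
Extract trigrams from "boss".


Word: "boss" (length 4)
Number of trigrams = 4 - 3 + 1 = 2
  Position 0: "bos"
  Position 1: "oss"
Trigrams = "bos", "oss"


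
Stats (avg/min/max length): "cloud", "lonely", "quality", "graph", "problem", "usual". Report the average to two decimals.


Lengths: "cloud"=5, "lonely"=6, "quality"=7, "graph"=5, "problem"=7, "usual"=5
Sum = 35, Count = 6
Average = 35/6 = 5.83
= avg=5.83, min=5, max=7


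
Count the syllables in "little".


Word: "little"
Syllable breakdown: lit · tle
Counting: 2 parts
= 2 syllables


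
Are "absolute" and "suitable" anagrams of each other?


Word 1: "absolute" → sorted: abelostu
Word 2: "suitable" → sorted: abeilstu
Same letters? abelostu != abeilstu
Anagram = No


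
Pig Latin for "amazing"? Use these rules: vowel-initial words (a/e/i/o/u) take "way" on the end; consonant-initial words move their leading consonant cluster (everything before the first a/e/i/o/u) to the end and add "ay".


Word: "amazing"
Starts with vowel → add 'way'
Pig Latin = "amazingway"


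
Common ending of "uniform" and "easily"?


Word 1: "uniform"
Word 2: "easily"
Comparing from end:
  Pos -1: 'm' != 'y' (stop)
LCS = "" (length 0)


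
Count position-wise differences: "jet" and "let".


Comparing character by character (same length = 3):
  Pos 0: 'j' vs 'l' !=
  Pos 1: 'e' vs 'e' =
  Pos 2: 't' vs 't' =
Hamming distance = 1


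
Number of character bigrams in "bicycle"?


Word: "bicycle" (length 7)
Number of 2-grams = length - 2 + 1 = 7 - 2 + 1
= 6


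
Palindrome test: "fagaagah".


Word: "fagaagah"
Reversed: "hagaagaf"
Forward == Backward? fagaagah != hagaagaf
Palindrome = No


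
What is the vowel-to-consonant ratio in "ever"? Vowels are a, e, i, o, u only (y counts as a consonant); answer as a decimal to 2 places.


Word: "ever"
Vowels (a,e,i,o,u): 2
Consonants: 2
Ratio = 2/2
= 1.00


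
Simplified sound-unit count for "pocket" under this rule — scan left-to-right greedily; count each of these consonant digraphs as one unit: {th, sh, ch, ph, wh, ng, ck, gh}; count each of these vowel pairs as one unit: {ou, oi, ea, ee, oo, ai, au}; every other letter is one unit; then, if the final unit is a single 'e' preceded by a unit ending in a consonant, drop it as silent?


Word: "pocket" (6 letters)
Left-to-right scan:
  (1) 'p' (letter)
  (2) 'o' (letter)
  (3) 'ck' (digraph)
  (4) 'e' (letter)
  (5) 't' (letter)
Units from scan: 5
Sound units = 5 units


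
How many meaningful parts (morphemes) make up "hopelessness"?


Word: "hopelessness"
Morphemes: hope / -less / -ness
Each morpheme carries meaning
= 3 morphemes


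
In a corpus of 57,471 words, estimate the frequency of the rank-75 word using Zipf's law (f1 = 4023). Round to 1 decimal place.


Zipf's law: f(r) = f(1) / r
f(1) = 4023
f(75) = 4023 / 75
= 53.6 occurrences


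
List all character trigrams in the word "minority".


Word: "minority" (length 8)
Number of trigrams = 8 - 3 + 1 = 6
  Position 0: "min"
  Position 1: "ino"
  Position 2: "nor"
  Position 3: "ori"
  Position 4: "rit"
  Position 5: "ity"
Trigrams = "min", "ino", "nor", "ori", "rit", "ity"


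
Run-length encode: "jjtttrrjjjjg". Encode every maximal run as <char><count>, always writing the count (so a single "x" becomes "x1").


String: "jjtttrrjjjjg"
Scanning for consecutive runs:
  'j' x 2
  't' x 3
  'r' x 2
  'j' x 4
  'g' x 1
RLE = "j2t3r2j4g1"


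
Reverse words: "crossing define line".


Original: "crossing define line"
Words (1..n): crossing | define | line
Reversed (n..1): line | define | crossing
Result = "line define crossing"


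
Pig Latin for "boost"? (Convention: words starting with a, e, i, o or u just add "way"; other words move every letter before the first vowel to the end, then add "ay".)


Word: "boost"
Starts with consonant(s) → move to end, add 'ay'
Consonant cluster: "b"
Pig Latin = "oostbay"


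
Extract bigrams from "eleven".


Word: "eleven" (length 6)
Number of bigrams = 6 - 2 + 1 = 5
  Position 0: "el"
  Position 1: "le"
  Position 2: "ev"
  Position 3: "ve"
  Position 4: "en"
Bigrams = "el", "le", "ev", "ve", "en"


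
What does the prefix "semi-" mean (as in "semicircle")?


Prefix: semi-
Example: semicircle = semi- + circle
Meaning = half


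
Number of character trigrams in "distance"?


Word: "distance" (length 8)
Number of 3-grams = length - 3 + 1 = 8 - 3 + 1
= 6


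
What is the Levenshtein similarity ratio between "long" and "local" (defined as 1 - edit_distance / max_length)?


Word 1: "long" (length 4)
Word 2: "local" (length 5)
One optimal edit sequence:
  1. keep 'l'
  2. keep 'o'
  3. insert 'c'  (+1)
  4. substitute 'n' -> 'a'  (+1)
  5. substitute 'g' -> 'l'  (+1)
Edit distance = 3
Max length = max(4, 5) = 5
Similarity = 1 - 3/5
= 0.4000


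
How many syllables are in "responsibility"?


Word: "responsibility"
Syllable breakdown: re · spon · si · bil · i · ty
Counting: 6 parts
= 6 syllables


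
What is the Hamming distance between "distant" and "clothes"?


Comparing character by character (same length = 7):
  Pos 0: 'd' vs 'c' !=
  Pos 1: 'i' vs 'l' !=
  Pos 2: 's' vs 'o' !=
  Pos 3: 't' vs 't' =
  Pos 4: 'a' vs 'h' !=
  Pos 5: 'n' vs 'e' !=
  Pos 6: 't' vs 's' !=
Hamming distance = 6


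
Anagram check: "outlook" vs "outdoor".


Word 1: "outlook" → sorted: kloootu
Word 2: "outdoor" → sorted: dooortu
Same letters? kloootu != dooortu
Anagram = No


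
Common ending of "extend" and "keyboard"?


Word 1: "extend"
Word 2: "keyboard"
Comparing from end:
  Pos -1: 'd' == 'd'
  Pos -2: 'n' != 'r' (stop)
LCS = "d" (length 1)


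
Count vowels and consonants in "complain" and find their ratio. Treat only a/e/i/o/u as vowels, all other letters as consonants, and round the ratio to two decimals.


Word: "complain"
Vowels (a,e,i,o,u): 3
Consonants: 5
Ratio = 3/5
= 0.60


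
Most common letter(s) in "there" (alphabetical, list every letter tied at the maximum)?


Word: "there"
Letter counts:
  'e': 2
  'h': 1
  'r': 1
  't': 1
Maximum count = 2
Most frequent = 'e' (2 times each)


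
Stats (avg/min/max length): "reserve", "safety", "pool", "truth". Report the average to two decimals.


Lengths: "reserve"=7, "safety"=6, "pool"=4, "truth"=5
Sum = 22, Count = 4
Average = 22/4 = 5.50
= avg=5.50, min=4, max=7


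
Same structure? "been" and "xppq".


Pattern of "been": [0, 1, 1, 2]
Pattern of "xppq": [0, 1, 1, 2]
Patterns match
Same pattern = Yes


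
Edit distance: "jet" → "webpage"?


Word 1: "jet" (length 3)
Word 2: "webpage" (length 7)
One optimal edit sequence (insert/delete/substitute each cost 1):
  1. substitute 'j' -> 'w'  (+1)
  2. keep 'e'
  3. insert 'b'  (+1)
  4. insert 'p'  (+1)
  5. insert 'a'  (+1)
  6. insert 'g'  (+1)
  7. substitute 't' -> 'e'  (+1)
Total edit operations: 6
Edit distance = 6


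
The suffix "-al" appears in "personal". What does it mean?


Suffix: -al
As in: personal -> person + -al
Meaning = relating to


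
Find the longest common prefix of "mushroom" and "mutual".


Word 1: "mushroom"
Word 2: "mutual"
Comparing from start:
  Pos 0: 'm' == 'm'
  Pos 1: 'u' == 'u'
  Pos 2: 's' != 't' (stop)
LCP = "mu" (length 2)


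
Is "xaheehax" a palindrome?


Word: "xaheehax"
Reversed: "xaheehax"
Forward == Backward? xaheehax == xaheehax
Palindrome = Yes


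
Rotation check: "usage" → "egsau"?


Word: "usage", Candidate: "egsau"
Method: check if candidate is substring of word+word
"usageusage" contains "egsau"? No
Is rotation = No


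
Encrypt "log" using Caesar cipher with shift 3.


Word: "log"
Shift: 3
Each letter → (letter + shift) mod 26:
  'l' (11) + 3 = 14 → 'o'
  'o' (14) + 3 = 17 → 'r'
  'g' (6) + 3 = 9 → 'j'
Result = "orj"


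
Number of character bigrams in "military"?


Word: "military" (length 8)
Number of 2-grams = length - 2 + 1 = 8 - 2 + 1
= 7


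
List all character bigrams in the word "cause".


Word: "cause" (length 5)
Number of bigrams = 5 - 2 + 1 = 4
  Position 0: "ca"
  Position 1: "au"
  Position 2: "us"
  Position 3: "se"
Bigrams = "ca", "au", "us", "se"


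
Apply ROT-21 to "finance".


Word: "finance"
Shift: 21
Each letter → (letter + shift) mod 26:
  'f' (5) + 21 = 0 → 'a'
  'i' (8) + 21 = 3 → 'd'
  'n' (13) + 21 = 8 → 'i'
  'a' (0) + 21 = 21 → 'v'
  'n' (13) + 21 = 8 → 'i'
  'c' (2) + 21 = 23 → 'x'
  'e' (4) + 21 = 25 → 'z'
Result = "adivixz"


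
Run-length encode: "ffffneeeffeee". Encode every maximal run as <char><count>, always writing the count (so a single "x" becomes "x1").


String: "ffffneeeffeee"
Scanning for consecutive runs:
  'f' x 4
  'n' x 1
  'e' x 3
  'f' x 2
  'e' x 3
RLE = "f4n1e3f2e3"


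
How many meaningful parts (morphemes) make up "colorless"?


Word: "colorless"
Morphemes: color | -less
Each morpheme carries meaning
= 2 morphemes


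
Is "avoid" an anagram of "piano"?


Word 1: "piano" → sorted: ainop
Word 2: "avoid" → sorted: adiov
Same letters? ainop != adiov
Anagram = No


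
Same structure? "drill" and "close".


Pattern of "drill": [0, 1, 2, 3, 3]
Pattern of "close": [0, 1, 2, 3, 4]
Patterns do not match
Same pattern = No


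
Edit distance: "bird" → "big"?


Word 1: "bird" (length 4)
Word 2: "big" (length 3)
One optimal edit sequence (insert/delete/substitute each cost 1):
  1. keep 'b'
  2. keep 'i'
  3. delete 'r'  (+1)
  4. substitute 'd' -> 'g'  (+1)
Total edit operations: 2
Edit distance = 2


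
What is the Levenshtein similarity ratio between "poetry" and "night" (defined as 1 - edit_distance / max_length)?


Word 1: "poetry" (length 6)
Word 2: "night" (length 5)
One optimal edit sequence:
  1. delete 'p'  (+1)
  2. substitute 'o' -> 'n'  (+1)
  3. substitute 'e' -> 'i'  (+1)
  4. substitute 't' -> 'g'  (+1)
  5. substitute 'r' -> 'h'  (+1)
  6. substitute 'y' -> 't'  (+1)
Edit distance = 6
Max length = max(6, 5) = 6
Similarity = 1 - 6/6
= 0.0000


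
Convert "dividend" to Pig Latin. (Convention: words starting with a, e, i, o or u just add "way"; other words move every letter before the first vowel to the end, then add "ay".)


Word: "dividend"
Starts with consonant(s) → move to end, add 'ay'
Consonant cluster: "d"
Pig Latin = "ividendday"


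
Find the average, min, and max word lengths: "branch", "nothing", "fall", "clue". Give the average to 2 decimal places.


Lengths: "branch"=6, "nothing"=7, "fall"=4, "clue"=4
Sum = 21, Count = 4
Average = 21/4 = 5.25
= avg=5.25, min=4, max=7


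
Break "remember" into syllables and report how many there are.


Word: "remember"
Syllable breakdown: re-mem-ber
Counting: 3 parts
= 3 syllables


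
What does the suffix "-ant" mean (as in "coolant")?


Suffix: -ant
As in: coolant -> cool + -ant
Meaning = one who / that which


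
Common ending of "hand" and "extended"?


Word 1: "hand"
Word 2: "extended"
Comparing from end:
  Pos -1: 'd' == 'd'
  Pos -2: 'n' != 'e' (stop)
LCS = "d" (length 1)


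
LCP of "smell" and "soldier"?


Word 1: "smell"
Word 2: "soldier"
Comparing from start:
  Pos 0: 's' == 's'
  Pos 1: 'm' != 'o' (stop)
LCP = "s" (length 1)


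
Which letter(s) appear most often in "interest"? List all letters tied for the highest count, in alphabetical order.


Word: "interest"
Letter counts:
  'e': 2
  'i': 1
  'n': 1
  'r': 1
  's': 1
  't': 2
Maximum count = 2
Most frequent = 'e', 't' (2 times each)


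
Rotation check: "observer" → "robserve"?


Word: "observer", Candidate: "robserve"
Method: check if candidate is substring of word+word
"observerobserver" contains "robserve"? Yes
Is rotation = Yes


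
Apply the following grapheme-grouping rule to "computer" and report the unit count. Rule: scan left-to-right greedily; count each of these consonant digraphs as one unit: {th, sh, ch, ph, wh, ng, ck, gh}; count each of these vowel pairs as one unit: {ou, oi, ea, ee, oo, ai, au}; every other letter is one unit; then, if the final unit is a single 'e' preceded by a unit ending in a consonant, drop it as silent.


Word: "computer" (8 letters)
Left-to-right scan:
  1. 'c' (letter)
  2. 'o' (letter)
  3. 'm' (letter)
  4. 'p' (letter)
  5. 'u' (letter)
  6. 't' (letter)
  7. 'e' (letter)
  8. 'r' (letter)
Units from scan: 8
Sound units = 8 units


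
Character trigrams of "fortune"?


Word: "fortune" (length 7)
Number of trigrams = 7 - 3 + 1 = 5
  Position 0: "for"
  Position 1: "ort"
  Position 2: "rtu"
  Position 3: "tun"
  Position 4: "une"
Trigrams = "for", "ort", "rtu", "tun", "une"


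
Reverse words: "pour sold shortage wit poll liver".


Original: "pour sold shortage wit poll liver"
Words (1..n): pour | sold | shortage | wit | poll | liver
Reversed (n..1): liver | poll | wit | shortage | sold | pour
Result = "liver poll wit shortage sold pour"


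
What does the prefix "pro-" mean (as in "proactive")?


Prefix: pro-
Example: proactive (pro- + active)
Meaning = forward / in favor of


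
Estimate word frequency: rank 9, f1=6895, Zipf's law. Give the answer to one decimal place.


Zipf's law: f(r) = f(1) / r
f(1) = 6895
f(9) = 6895 / 9
= 766.1 occurrences


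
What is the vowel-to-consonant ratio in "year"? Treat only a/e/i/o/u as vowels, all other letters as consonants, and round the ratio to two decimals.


Word: "year"
Vowels (a,e,i,o,u): 2
Consonants: 2
Ratio = 2/2
= 1.00


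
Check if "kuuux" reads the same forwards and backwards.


Word: "kuuux"
Reversed: "xuuuk"
Forward == Backward? kuuux != xuuuk
Palindrome = No


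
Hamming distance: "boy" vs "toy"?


Comparing character by character (same length = 3):
  Pos 0: 'b' vs 't' !=
  Pos 1: 'o' vs 'o' =
  Pos 2: 'y' vs 'y' =
Hamming distance = 1


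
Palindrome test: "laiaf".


Word: "laiaf"
Reversed: "faial"
Forward == Backward? laiaf != faial
Palindrome = No


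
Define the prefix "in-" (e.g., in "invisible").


Prefix: in-
As in: invisible -> in- + visible
Meaning = not / into


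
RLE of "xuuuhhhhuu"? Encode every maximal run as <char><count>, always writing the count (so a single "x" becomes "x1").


String: "xuuuhhhhuu"
Scanning for consecutive runs:
  'x' x 1
  'u' x 3
  'h' x 4
  'u' x 2
RLE = "x1u3h4u2"


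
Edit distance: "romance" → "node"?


Word 1: "romance" (length 7)
Word 2: "node" (length 4)
One optimal edit sequence (insert/delete/substitute each cost 1):
  1. substitute 'r' -> 'n'  (+1)
  2. keep 'o'
  3. delete 'm'  (+1)
  4. delete 'a'  (+1)
  5. delete 'n'  (+1)
  6. substitute 'c' -> 'd'  (+1)
  7. keep 'e'
Total edit operations: 5
Edit distance = 5


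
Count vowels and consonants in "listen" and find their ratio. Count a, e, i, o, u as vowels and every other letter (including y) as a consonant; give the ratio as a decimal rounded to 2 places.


Word: "listen"
Vowels (a,e,i,o,u): 2
Consonants: 4
Ratio = 2/4
= 0.50


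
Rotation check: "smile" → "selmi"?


Word: "smile", Candidate: "selmi"
Method: check if candidate is substring of word+word
"smilesmile" contains "selmi"? No
Is rotation = No


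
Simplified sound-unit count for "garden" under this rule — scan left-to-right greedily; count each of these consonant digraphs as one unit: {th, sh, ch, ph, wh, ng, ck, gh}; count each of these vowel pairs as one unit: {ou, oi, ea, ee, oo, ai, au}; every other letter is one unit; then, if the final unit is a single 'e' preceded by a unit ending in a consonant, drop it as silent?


Word: "garden" (6 letters)
Left-to-right scan:
  (1) 'g' (letter)
  (2) 'a' (letter)
  (3) 'r' (letter)
  (4) 'd' (letter)
  (5) 'e' (letter)
  (6) 'n' (letter)
Units from scan: 6
Sound units = 6 units


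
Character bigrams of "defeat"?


Word: "defeat" (length 6)
Number of bigrams = 6 - 2 + 1 = 5
  Position 0: "de"
  Position 1: "ef"
  Position 2: "fe"
  Position 3: "ea"
  Position 4: "at"
Bigrams = "de", "ef", "fe", "ea", "at"


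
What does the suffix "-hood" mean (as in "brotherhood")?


Suffix: -hood
Example: brotherhood (brother + -hood)
Meaning = state / condition


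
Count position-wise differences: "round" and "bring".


Comparing character by character (same length = 5):
  Pos 0: 'r' vs 'b' !=
  Pos 1: 'o' vs 'r' !=
  Pos 2: 'u' vs 'i' !=
  Pos 3: 'n' vs 'n' =
  Pos 4: 'd' vs 'g' !=
Hamming distance = 4


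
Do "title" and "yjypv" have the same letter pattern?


Pattern of "title": [0, 1, 0, 2, 3]
Pattern of "yjypv": [0, 1, 0, 2, 3]
Patterns match
Same pattern = Yes


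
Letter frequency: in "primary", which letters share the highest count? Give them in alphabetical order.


Word: "primary"
Letter counts:
  'a': 1
  'i': 1
  'm': 1
  'p': 1
  'r': 2
  'y': 1
Maximum count = 2
Most frequent = 'r' (2 times each)


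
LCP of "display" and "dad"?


Word 1: "display"
Word 2: "dad"
Comparing from start:
  Pos 0: 'd' == 'd'
  Pos 1: 'i' != 'a' (stop)
LCP = "d" (length 1)


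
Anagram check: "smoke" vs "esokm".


Word 1: "smoke" → sorted: ekmos
Word 2: "esokm" → sorted: ekmos
Same letters? ekmos == ekmos
Anagram = Yes


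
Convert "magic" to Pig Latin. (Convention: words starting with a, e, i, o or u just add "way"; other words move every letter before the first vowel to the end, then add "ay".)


Word: "magic"
Starts with consonant(s) → move to end, add 'ay'
Consonant cluster: "m"
Pig Latin = "agicmay"


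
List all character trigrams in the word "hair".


Word: "hair" (length 4)
Number of trigrams = 4 - 3 + 1 = 2
  Position 0: "hai"
  Position 1: "air"
Trigrams = "hai", "air"


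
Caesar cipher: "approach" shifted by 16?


Word: "approach"
Shift: 16
Each letter → (letter + shift) mod 26:
  'a' (0) + 16 = 16 → 'q'
  'p' (15) + 16 = 5 → 'f'
  'p' (15) + 16 = 5 → 'f'
  'r' (17) + 16 = 7 → 'h'
  'o' (14) + 16 = 4 → 'e'
  'a' (0) + 16 = 16 → 'q'
  'c' (2) + 16 = 18 → 's'
  'h' (7) + 16 = 23 → 'x'
Result = "qffheqsx"


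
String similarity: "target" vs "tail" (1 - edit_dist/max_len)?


Word 1: "target" (length 6)
Word 2: "tail" (length 4)
One optimal edit sequence:
  1. keep 't'
  2. keep 'a'
  3. delete 'r'  (+1)
  4. delete 'g'  (+1)
  5. substitute 'e' -> 'i'  (+1)
  6. substitute 't' -> 'l'  (+1)
Edit distance = 4
Max length = max(6, 4) = 6
Similarity = 1 - 4/6
= 0.3333


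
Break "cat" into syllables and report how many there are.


Word: "cat"
Syllable breakdown: cat
Counting: 1 part
= 1 syllable


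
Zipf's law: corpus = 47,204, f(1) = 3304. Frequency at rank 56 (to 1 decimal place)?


Zipf's law: f(r) = f(1) / r
f(1) = 3304
f(56) = 3304 / 56
= 59.0 occurrences


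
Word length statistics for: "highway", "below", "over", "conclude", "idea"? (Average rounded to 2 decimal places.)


Lengths: "highway"=7, "below"=5, "over"=4, "conclude"=8, "idea"=4
Sum = 28, Count = 5
Average = 28/5 = 5.60
= avg=5.60, min=4, max=8


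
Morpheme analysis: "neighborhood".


Word: "neighborhood"
Morphemes: neighbor | -hood
Each morpheme carries meaning
= 2 morphemes


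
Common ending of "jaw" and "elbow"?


Word 1: "jaw"
Word 2: "elbow"
Comparing from end:
  Pos -1: 'w' == 'w'
  Pos -2: 'a' != 'o' (stop)
LCS = "w" (length 1)


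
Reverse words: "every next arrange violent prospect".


Original: "every next arrange violent prospect"
Words (1..n): every | next | arrange | violent | prospect
Reversed (n..1): prospect | violent | arrange | next | every
Result = "prospect violent arrange next every"


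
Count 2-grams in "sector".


Word: "sector" (length 6)
Number of 2-grams = length - 2 + 1 = 6 - 2 + 1
= 5


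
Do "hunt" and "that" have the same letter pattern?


Pattern of "hunt": [0, 1, 2, 3]
Pattern of "that": [0, 1, 2, 0]
Patterns do not match
Same pattern = No


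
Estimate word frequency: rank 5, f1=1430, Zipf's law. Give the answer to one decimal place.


Zipf's law: f(r) = f(1) / r
f(1) = 1430
f(5) = 1430 / 5
= 286.0 occurrences


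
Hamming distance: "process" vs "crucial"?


Comparing character by character (same length = 7):
  Pos 0: 'p' vs 'c' !=
  Pos 1: 'r' vs 'r' =
  Pos 2: 'o' vs 'u' !=
  Pos 3: 'c' vs 'c' =
  Pos 4: 'e' vs 'i' !=
  Pos 5: 's' vs 'a' !=
  Pos 6: 's' vs 'l' !=
Hamming distance = 5


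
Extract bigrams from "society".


Word: "society" (length 7)
Number of bigrams = 7 - 2 + 1 = 6
  Position 0: "so"
  Position 1: "oc"
  Position 2: "ci"
  Position 3: "ie"
  Position 4: "et"
  Position 5: "ty"
Bigrams = "so", "oc", "ci", "ie", "et", "ty"


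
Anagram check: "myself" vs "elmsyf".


Word 1: "myself" → sorted: eflmsy
Word 2: "elmsyf" → sorted: eflmsy
Same letters? eflmsy == eflmsy
Anagram = Yes


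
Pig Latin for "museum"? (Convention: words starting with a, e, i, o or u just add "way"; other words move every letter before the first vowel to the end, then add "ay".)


Word: "museum"
Starts with consonant(s) → move to end, add 'ay'
Consonant cluster: "m"
Pig Latin = "useummay"


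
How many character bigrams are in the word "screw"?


Word: "screw" (length 5)
Number of 2-grams = length - 2 + 1 = 5 - 2 + 1
= 4


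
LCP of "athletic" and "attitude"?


Word 1: "athletic"
Word 2: "attitude"
Comparing from start:
  Pos 0: 'a' == 'a'
  Pos 1: 't' == 't'
  Pos 2: 'h' != 't' (stop)
LCP = "at" (length 2)


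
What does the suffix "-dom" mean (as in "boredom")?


Suffix: -dom
Example: boredom (bore + -dom)
Meaning = state / realm


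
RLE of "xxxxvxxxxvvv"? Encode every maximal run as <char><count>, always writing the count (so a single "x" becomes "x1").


String: "xxxxvxxxxvvv"
Scanning for consecutive runs:
  'x' x 4
  'v' x 1
  'x' x 4
  'v' x 3
RLE = "x4v1x4v3"


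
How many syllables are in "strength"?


Word: "strength"
Syllable breakdown: strength
Counting: 1 part
= 1 syllable


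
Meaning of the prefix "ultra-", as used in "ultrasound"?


Prefix: ultra-
Example: ultrasound (ultra- + sound)
Meaning = beyond


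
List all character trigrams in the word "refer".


Word: "refer" (length 5)
Number of trigrams = 5 - 3 + 1 = 3
  Position 0: "ref"
  Position 1: "efe"
  Position 2: "fer"
Trigrams = "ref", "efe", "fer"


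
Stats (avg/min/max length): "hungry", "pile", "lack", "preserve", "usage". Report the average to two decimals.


Lengths: "hungry"=6, "pile"=4, "lack"=4, "preserve"=8, "usage"=5
Sum = 27, Count = 5
Average = 27/5 = 5.40
= avg=5.40, min=4, max=8


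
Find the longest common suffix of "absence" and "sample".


Word 1: "absence"
Word 2: "sample"
Comparing from end:
  Pos -1: 'e' == 'e'
  Pos -2: 'c' != 'l' (stop)
LCS = "e" (length 1)


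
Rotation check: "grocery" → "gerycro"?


Word: "grocery", Candidate: "gerycro"
Method: check if candidate is substring of word+word
"grocerygrocery" contains "gerycro"? No
Is rotation = No


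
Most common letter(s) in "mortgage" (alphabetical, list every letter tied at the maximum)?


Word: "mortgage"
Letter counts:
  'a': 1
  'e': 1
  'g': 2
  'm': 1
  'o': 1
  'r': 1
  't': 1
Maximum count = 2
Most frequent = 'g' (2 times each)


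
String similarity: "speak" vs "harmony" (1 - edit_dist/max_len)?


Word 1: "speak" (length 5)
Word 2: "harmony" (length 7)
One optimal edit sequence:
  1. insert 'h'  (+1)
  2. insert 'a'  (+1)
  3. substitute 's' -> 'r'  (+1)
  4. substitute 'p' -> 'm'  (+1)
  5. substitute 'e' -> 'o'  (+1)
  6. substitute 'a' -> 'n'  (+1)
  7. substitute 'k' -> 'y'  (+1)
Edit distance = 7
Max length = max(5, 7) = 7
Similarity = 1 - 7/7
= 0.0000


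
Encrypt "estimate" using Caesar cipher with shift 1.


Word: "estimate"
Shift: 1
Each letter → (letter + shift) mod 26:
  'e' (4) + 1 = 5 → 'f'
  's' (18) + 1 = 19 → 't'
  't' (19) + 1 = 20 → 'u'
  'i' (8) + 1 = 9 → 'j'
  'm' (12) + 1 = 13 → 'n'
  'a' (0) + 1 = 1 → 'b'
  't' (19) + 1 = 20 → 'u'
  'e' (4) + 1 = 5 → 'f'
Result = "ftujnbuf"


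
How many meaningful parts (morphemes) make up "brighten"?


Word: "brighten"
Morphemes: bright | -en
Each morpheme carries meaning
= 2 morphemes


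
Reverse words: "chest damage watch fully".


Original: "chest damage watch fully"
Words (1..n): chest | damage | watch | fully
Reversed (n..1): fully | watch | damage | chest
Result = "fully watch damage chest"


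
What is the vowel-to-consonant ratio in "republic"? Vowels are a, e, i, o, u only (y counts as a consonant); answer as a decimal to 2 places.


Word: "republic"
Vowels (a,e,i,o,u): 3
Consonants: 5
Ratio = 3/5
= 0.60


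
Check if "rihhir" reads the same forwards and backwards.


Word: "rihhir"
Reversed: "rihhir"
Forward == Backward? rihhir == rihhir
Palindrome = Yes


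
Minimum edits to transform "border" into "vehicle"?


Word 1: "border" (length 6)
Word 2: "vehicle" (length 7)
One optimal edit sequence (insert/delete/substitute each cost 1):
  1. insert 'v'  (+1)
  2. substitute 'b' -> 'e'  (+1)
  3. substitute 'o' -> 'h'  (+1)
  4. substitute 'r' -> 'i'  (+1)
  5. substitute 'd' -> 'c'  (+1)
  6. substitute 'e' -> 'l'  (+1)
  7. substitute 'r' -> 'e'  (+1)
Total edit operations: 7
Edit distance = 7


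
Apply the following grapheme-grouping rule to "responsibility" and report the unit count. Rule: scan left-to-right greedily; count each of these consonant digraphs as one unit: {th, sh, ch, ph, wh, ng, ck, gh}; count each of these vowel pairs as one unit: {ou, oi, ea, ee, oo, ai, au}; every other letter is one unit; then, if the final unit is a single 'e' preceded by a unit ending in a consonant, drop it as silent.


Word: "responsibility" (14 letters)
Left-to-right scan:
  1. 'r' (letter)
  2. 'e' (letter)
  3. 's' (letter)
  4. 'p' (letter)
  5. 'o' (letter)
  6. 'n' (letter)
  7. 's' (letter)
  8. 'i' (letter)
  9. 'b' (letter)
  10. 'i' (letter)
  11. 'l' (letter)
  12. 'i' (letter)
  13. 't' (letter)
  14. 'y' (letter)
Units from scan: 14
Sound units = 14 units


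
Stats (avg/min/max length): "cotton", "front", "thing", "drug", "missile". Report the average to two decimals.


Lengths: "cotton"=6, "front"=5, "thing"=5, "drug"=4, "missile"=7
Sum = 27, Count = 5
Average = 27/5 = 5.40
= avg=5.40, min=4, max=7


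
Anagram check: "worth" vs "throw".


Word 1: "worth" → sorted: hortw
Word 2: "throw" → sorted: hortw
Same letters? hortw == hortw
Anagram = Yes


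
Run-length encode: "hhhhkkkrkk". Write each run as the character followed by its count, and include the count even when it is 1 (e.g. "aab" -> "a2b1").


String: "hhhhkkkrkk"
Scanning for consecutive runs:
  'h' x 4
  'k' x 3
  'r' x 1
  'k' x 2
RLE = "h4k3r1k2"


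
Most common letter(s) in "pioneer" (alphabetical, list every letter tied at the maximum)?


Word: "pioneer"
Letter counts:
  'e': 2
  'i': 1
  'n': 1
  'o': 1
  'p': 1
  'r': 1
Maximum count = 2
Most frequent = 'e' (2 times each)


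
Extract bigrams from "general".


Word: "general" (length 7)
Number of bigrams = 7 - 2 + 1 = 6
  Position 0: "ge"
  Position 1: "en"
  Position 2: "ne"
  Position 3: "er"
  Position 4: "ra"
  Position 5: "al"
Bigrams = "ge", "en", "ne", "er", "ra", "al"


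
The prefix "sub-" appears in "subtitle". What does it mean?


Prefix: sub-
Example: subtitle = sub- + title
Meaning = under / below


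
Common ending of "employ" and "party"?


Word 1: "employ"
Word 2: "party"
Comparing from end:
  Pos -1: 'y' == 'y'
  Pos -2: 'o' != 't' (stop)
LCS = "y" (length 1)


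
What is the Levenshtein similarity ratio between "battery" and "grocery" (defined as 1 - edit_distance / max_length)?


Word 1: "battery" (length 7)
Word 2: "grocery" (length 7)
One optimal edit sequence:
  1. substitute 'b' -> 'g'  (+1)
  2. substitute 'a' -> 'r'  (+1)
  3. substitute 't' -> 'o'  (+1)
  4. substitute 't' -> 'c'  (+1)
  5. keep 'e'
  6. keep 'r'
  7. keep 'y'
Edit distance = 4
Max length = max(7, 7) = 7
Similarity = 1 - 4/7
= 0.4286


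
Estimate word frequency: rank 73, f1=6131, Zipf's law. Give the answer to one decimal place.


Zipf's law: f(r) = f(1) / r
f(1) = 6131
f(73) = 6131 / 73
= 84.0 occurrences


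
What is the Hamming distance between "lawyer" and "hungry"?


Comparing character by character (same length = 6):
  Pos 0: 'l' vs 'h' !=
  Pos 1: 'a' vs 'u' !=
  Pos 2: 'w' vs 'n' !=
  Pos 3: 'y' vs 'g' !=
  Pos 4: 'e' vs 'r' !=
  Pos 5: 'r' vs 'y' !=
Hamming distance = 6


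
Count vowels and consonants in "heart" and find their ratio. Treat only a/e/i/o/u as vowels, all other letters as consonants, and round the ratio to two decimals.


Word: "heart"
Vowels (a,e,i,o,u): 2
Consonants: 3
Ratio = 2/3
= 0.67


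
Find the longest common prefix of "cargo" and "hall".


Word 1: "cargo"
Word 2: "hall"
Comparing from start:
  Pos 0: 'c' != 'h' (stop)
LCP = "" (length 0)


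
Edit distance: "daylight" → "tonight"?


Word 1: "daylight" (length 8)
Word 2: "tonight" (length 7)
One optimal edit sequence (insert/delete/substitute each cost 1):
  1. delete 'd'  (+1)
  2. substitute 'a' -> 't'  (+1)
  3. substitute 'y' -> 'o'  (+1)
  4. substitute 'l' -> 'n'  (+1)
  5. keep 'i'
  6. keep 'g'
  7. keep 'h'
  8. keep 't'
Total edit operations: 4
Edit distance = 4


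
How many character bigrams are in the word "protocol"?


Word: "protocol" (length 8)
Number of 2-grams = length - 2 + 1 = 8 - 2 + 1
= 7


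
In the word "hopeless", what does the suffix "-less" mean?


Suffix: -less
Example: hopeless = hope + -less
Meaning = without


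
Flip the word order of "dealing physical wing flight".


Original: "dealing physical wing flight"
Words (1..n): dealing | physical | wing | flight
Reversed (n..1): flight | wing | physical | dealing
Result = "flight wing physical dealing"


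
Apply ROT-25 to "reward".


Word: "reward"
Shift: 25
Each letter → (letter + shift) mod 26:
  'r' (17) + 25 = 16 → 'q'
  'e' (4) + 25 = 3 → 'd'
  'w' (22) + 25 = 21 → 'v'
  'a' (0) + 25 = 25 → 'z'
  'r' (17) + 25 = 16 → 'q'
  'd' (3) + 25 = 2 → 'c'
Result = "qdvzqc"


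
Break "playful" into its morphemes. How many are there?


Word: "playful"
Morphemes: play | -ful
Each morpheme carries meaning
= 2 morphemes


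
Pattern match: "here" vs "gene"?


Pattern of "here": [0, 1, 2, 1]
Pattern of "gene": [0, 1, 2, 1]
Patterns match
Same pattern = Yes


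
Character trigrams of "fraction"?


Word: "fraction" (length 8)
Number of trigrams = 8 - 3 + 1 = 6
  Position 0: "fra"
  Position 1: "rac"
  Position 2: "act"
  Position 3: "cti"
  Position 4: "tio"
  Position 5: "ion"
Trigrams = "fra", "rac", "act", "cti", "tio", "ion"


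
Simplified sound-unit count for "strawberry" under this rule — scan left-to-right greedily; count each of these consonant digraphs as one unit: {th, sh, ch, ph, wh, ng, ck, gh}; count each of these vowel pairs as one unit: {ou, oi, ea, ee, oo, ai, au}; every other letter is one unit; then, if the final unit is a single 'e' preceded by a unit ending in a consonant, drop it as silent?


Word: "strawberry" (10 letters)
Left-to-right scan:
  [1] 's' (letter)
  [2] 't' (letter)
  [3] 'r' (letter)
  [4] 'a' (letter)
  [5] 'w' (letter)
  [6] 'b' (letter)
  [7] 'e' (letter)
  [8] 'r' (letter)
  [9] 'r' (letter)
  [10] 'y' (letter)
Units from scan: 10
Sound units = 10 units


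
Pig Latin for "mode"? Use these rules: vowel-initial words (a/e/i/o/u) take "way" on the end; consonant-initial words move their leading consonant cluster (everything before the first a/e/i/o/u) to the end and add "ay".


Word: "mode"
Starts with consonant(s) → move to end, add 'ay'
Consonant cluster: "m"
Pig Latin = "odemay"
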